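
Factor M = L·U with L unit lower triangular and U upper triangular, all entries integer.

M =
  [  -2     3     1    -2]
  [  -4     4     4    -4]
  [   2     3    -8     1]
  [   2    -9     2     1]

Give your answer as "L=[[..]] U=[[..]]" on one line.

  R1 -= 2·R0 → [0,-2,2,0]
  R2 -= -1·R0 → [0,6,-7,-1]
  R3 -= -1·R0 → [0,-6,3,-1]
  R2 -= -3·R1 → [0,0,-1,-1]
  R3 -= 3·R1 → [0,0,-3,-1]
  R3 -= 3·R2 → [0,0,0,2]

L=[[1,0,0,0],[2,1,0,0],[-1,-3,1,0],[-1,3,3,1]] U=[[-2,3,1,-2],[0,-2,2,0],[0,0,-1,-1],[0,0,0,2]]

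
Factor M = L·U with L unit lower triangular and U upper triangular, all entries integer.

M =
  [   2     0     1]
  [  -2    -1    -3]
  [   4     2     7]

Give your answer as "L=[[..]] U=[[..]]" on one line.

L=[[1,0,0],[-1,1,0],[2,-2,1]] U=[[2,0,1],[0,-1,-2],[0,0,1]]

  row1 -= -1·row0 → [0,-1,-2]
  row2 -= 2·row0 → [0,2,5]
  row2 -= -2·row1 → [0,0,1]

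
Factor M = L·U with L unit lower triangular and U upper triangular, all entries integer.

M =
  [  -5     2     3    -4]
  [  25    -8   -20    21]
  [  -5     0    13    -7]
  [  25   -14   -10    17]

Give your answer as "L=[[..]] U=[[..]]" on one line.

  r1 -= -5·r0 → [0,2,-5,1]
  r2 -= 1·r0 → [0,-2,10,-3]
  r3 -= -5·r0 → [0,-4,5,-3]
  r2 -= -1·r1 → [0,0,5,-2]
  r3 -= -2·r1 → [0,0,-5,-1]
  r3 -= -1·r2 → [0,0,0,-3]

L=[[1,0,0,0],[-5,1,0,0],[1,-1,1,0],[-5,-2,-1,1]] U=[[-5,2,3,-4],[0,2,-5,1],[0,0,5,-2],[0,0,0,-3]]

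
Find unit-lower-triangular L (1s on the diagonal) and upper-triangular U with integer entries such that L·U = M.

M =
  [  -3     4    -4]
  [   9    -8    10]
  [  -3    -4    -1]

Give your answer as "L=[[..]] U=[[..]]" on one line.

L=[[1,0,0],[-3,1,0],[1,-2,1]] U=[[-3,4,-4],[0,4,-2],[0,0,-1]]

  row1 -= -3·row0 → [0,4,-2]
  row2 -= 1·row0 → [0,-8,3]
  row2 -= -2·row1 → [0,0,-1]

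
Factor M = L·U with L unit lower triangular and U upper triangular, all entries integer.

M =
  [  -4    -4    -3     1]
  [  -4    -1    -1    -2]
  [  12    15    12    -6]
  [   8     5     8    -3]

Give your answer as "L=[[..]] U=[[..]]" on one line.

  r1 -= 1·r0 → [0,3,2,-3]
  r2 -= -3·r0 → [0,3,3,-3]
  r3 -= -2·r0 → [0,-3,2,-1]
  r2 -= 1·r1 → [0,0,1,0]
  r3 -= -1·r1 → [0,0,4,-4]
  r3 -= 4·r2 → [0,0,0,-4]

L=[[1,0,0,0],[1,1,0,0],[-3,1,1,0],[-2,-1,4,1]] U=[[-4,-4,-3,1],[0,3,2,-3],[0,0,1,0],[0,0,0,-4]]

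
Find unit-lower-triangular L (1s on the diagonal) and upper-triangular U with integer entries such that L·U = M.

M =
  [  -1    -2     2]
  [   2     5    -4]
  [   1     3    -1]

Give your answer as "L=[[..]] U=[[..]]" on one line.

  r1 -= -2·r0 → [0,1,0]
  r2 -= -1·r0 → [0,1,1]
  r2 -= 1·r1 → [0,0,1]

L=[[1,0,0],[-2,1,0],[-1,1,1]] U=[[-1,-2,2],[0,1,0],[0,0,1]]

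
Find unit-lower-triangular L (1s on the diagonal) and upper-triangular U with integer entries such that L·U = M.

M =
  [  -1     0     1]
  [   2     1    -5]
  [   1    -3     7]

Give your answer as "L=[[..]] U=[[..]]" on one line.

  row1 -= -2·row0 → [0,1,-3]
  row2 -= -1·row0 → [0,-3,8]
  row2 -= -3·row1 → [0,0,-1]

L=[[1,0,0],[-2,1,0],[-1,-3,1]] U=[[-1,0,1],[0,1,-3],[0,0,-1]]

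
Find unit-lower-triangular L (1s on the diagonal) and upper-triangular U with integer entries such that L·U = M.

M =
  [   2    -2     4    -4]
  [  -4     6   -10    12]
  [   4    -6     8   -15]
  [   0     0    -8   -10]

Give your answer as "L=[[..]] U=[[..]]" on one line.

  row1 -= -2·row0 → [0,2,-2,4]
  row2 -= 2·row0 → [0,-2,0,-7]
  row3 -= 0·row0 → [0,0,-8,-10]
  row2 -= -1·row1 → [0,0,-2,-3]
  row3 -= 0·row1 → [0,0,-8,-10]
  row3 -= 4·row2 → [0,0,0,2]

L=[[1,0,0,0],[-2,1,0,0],[2,-1,1,0],[0,0,4,1]] U=[[2,-2,4,-4],[0,2,-2,4],[0,0,-2,-3],[0,0,0,2]]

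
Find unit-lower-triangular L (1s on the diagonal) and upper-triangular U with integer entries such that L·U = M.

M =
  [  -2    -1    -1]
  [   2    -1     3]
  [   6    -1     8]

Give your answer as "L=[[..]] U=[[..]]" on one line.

L=[[1,0,0],[-1,1,0],[-3,2,1]] U=[[-2,-1,-1],[0,-2,2],[0,0,1]]

  r1 -= -1·r0 → [0,-2,2]
  r2 -= -3·r0 → [0,-4,5]
  r2 -= 2·r1 → [0,0,1]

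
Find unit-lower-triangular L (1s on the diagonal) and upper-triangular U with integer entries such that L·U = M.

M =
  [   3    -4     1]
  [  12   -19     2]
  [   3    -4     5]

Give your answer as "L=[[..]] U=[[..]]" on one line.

L=[[1,0,0],[4,1,0],[1,0,1]] U=[[3,-4,1],[0,-3,-2],[0,0,4]]

  row1 -= 4·row0 → [0,-3,-2]
  row2 -= 1·row0 → [0,0,4]
  row2 -= 0·row1 → [0,0,4]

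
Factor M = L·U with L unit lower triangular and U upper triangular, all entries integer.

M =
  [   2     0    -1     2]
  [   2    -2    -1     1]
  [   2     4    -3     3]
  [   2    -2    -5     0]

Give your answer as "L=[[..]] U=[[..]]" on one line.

L=[[1,0,0,0],[1,1,0,0],[1,-2,1,0],[1,1,2,1]] U=[[2,0,-1,2],[0,-2,0,-1],[0,0,-2,-1],[0,0,0,1]]

  R1 -= 1·R0 → [0,-2,0,-1]
  R2 -= 1·R0 → [0,4,-2,1]
  R3 -= 1·R0 → [0,-2,-4,-2]
  R2 -= -2·R1 → [0,0,-2,-1]
  R3 -= 1·R1 → [0,0,-4,-1]
  R3 -= 2·R2 → [0,0,0,1]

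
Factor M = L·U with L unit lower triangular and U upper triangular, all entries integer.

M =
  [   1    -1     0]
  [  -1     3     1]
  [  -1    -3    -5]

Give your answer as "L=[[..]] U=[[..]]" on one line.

L=[[1,0,0],[-1,1,0],[-1,-2,1]] U=[[1,-1,0],[0,2,1],[0,0,-3]]

  r1 -= -1·r0 → [0,2,1]
  r2 -= -1·r0 → [0,-4,-5]
  r2 -= -2·r1 → [0,0,-3]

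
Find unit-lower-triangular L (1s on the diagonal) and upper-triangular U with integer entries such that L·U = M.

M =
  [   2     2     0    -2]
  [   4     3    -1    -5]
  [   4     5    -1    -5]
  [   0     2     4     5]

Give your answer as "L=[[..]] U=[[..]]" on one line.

L=[[1,0,0,0],[2,1,0,0],[2,-1,1,0],[0,-2,-1,1]] U=[[2,2,0,-2],[0,-1,-1,-1],[0,0,-2,-2],[0,0,0,1]]

  R1 -= 2·R0 → [0,-1,-1,-1]
  R2 -= 2·R0 → [0,1,-1,-1]
  R3 -= 0·R0 → [0,2,4,5]
  R2 -= -1·R1 → [0,0,-2,-2]
  R3 -= -2·R1 → [0,0,2,3]
  R3 -= -1·R2 → [0,0,0,1]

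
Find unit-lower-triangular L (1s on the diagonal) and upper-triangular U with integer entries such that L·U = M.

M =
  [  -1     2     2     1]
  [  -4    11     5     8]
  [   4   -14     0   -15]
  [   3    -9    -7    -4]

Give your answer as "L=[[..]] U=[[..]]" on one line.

L=[[1,0,0,0],[4,1,0,0],[-4,-2,1,0],[-3,-1,-2,1]] U=[[-1,2,2,1],[0,3,-3,4],[0,0,2,-3],[0,0,0,-3]]

  R1 -= 4·R0 → [0,3,-3,4]
  R2 -= -4·R0 → [0,-6,8,-11]
  R3 -= -3·R0 → [0,-3,-1,-1]
  R2 -= -2·R1 → [0,0,2,-3]
  R3 -= -1·R1 → [0,0,-4,3]
  R3 -= -2·R2 → [0,0,0,-3]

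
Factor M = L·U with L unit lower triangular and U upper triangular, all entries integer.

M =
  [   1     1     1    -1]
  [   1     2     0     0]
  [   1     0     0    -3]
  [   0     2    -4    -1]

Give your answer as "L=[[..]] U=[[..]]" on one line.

L=[[1,0,0,0],[1,1,0,0],[1,-1,1,0],[0,2,1,1]] U=[[1,1,1,-1],[0,1,-1,1],[0,0,-2,-1],[0,0,0,-2]]

  r1 -= 1·r0 → [0,1,-1,1]
  r2 -= 1·r0 → [0,-1,-1,-2]
  r3 -= 0·r0 → [0,2,-4,-1]
  r2 -= -1·r1 → [0,0,-2,-1]
  r3 -= 2·r1 → [0,0,-2,-3]
  r3 -= 1·r2 → [0,0,0,-2]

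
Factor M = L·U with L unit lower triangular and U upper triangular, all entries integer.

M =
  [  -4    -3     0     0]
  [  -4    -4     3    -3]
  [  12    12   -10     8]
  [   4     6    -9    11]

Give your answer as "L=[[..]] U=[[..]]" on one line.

  r1 -= 1·r0 → [0,-1,3,-3]
  r2 -= -3·r0 → [0,3,-10,8]
  r3 -= -1·r0 → [0,3,-9,11]
  r2 -= -3·r1 → [0,0,-1,-1]
  r3 -= -3·r1 → [0,0,0,2]
  r3 -= 0·r2 → [0,0,0,2]

L=[[1,0,0,0],[1,1,0,0],[-3,-3,1,0],[-1,-3,0,1]] U=[[-4,-3,0,0],[0,-1,3,-3],[0,0,-1,-1],[0,0,0,2]]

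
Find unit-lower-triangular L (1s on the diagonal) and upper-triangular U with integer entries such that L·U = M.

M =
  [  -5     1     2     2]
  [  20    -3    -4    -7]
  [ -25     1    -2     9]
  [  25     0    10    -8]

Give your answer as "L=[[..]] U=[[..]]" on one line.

L=[[1,0,0,0],[-4,1,0,0],[5,-4,1,0],[-5,5,0,1]] U=[[-5,1,2,2],[0,1,4,1],[0,0,4,3],[0,0,0,-3]]

  R1 -= -4·R0 → [0,1,4,1]
  R2 -= 5·R0 → [0,-4,-12,-1]
  R3 -= -5·R0 → [0,5,20,2]
  R2 -= -4·R1 → [0,0,4,3]
  R3 -= 5·R1 → [0,0,0,-3]
  R3 -= 0·R2 → [0,0,0,-3]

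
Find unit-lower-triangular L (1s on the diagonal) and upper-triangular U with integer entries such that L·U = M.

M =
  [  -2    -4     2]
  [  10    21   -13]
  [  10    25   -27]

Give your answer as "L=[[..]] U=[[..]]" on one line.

  r1 -= -5·r0 → [0,1,-3]
  r2 -= -5·r0 → [0,5,-17]
  r2 -= 5·r1 → [0,0,-2]

L=[[1,0,0],[-5,1,0],[-5,5,1]] U=[[-2,-4,2],[0,1,-3],[0,0,-2]]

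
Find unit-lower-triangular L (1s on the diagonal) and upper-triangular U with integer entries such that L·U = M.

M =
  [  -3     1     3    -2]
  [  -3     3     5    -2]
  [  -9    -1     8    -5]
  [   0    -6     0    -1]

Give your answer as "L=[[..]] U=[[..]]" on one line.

L=[[1,0,0,0],[1,1,0,0],[3,-2,1,0],[0,-3,2,1]] U=[[-3,1,3,-2],[0,2,2,0],[0,0,3,1],[0,0,0,-3]]

  r1 -= 1·r0 → [0,2,2,0]
  r2 -= 3·r0 → [0,-4,-1,1]
  r3 -= 0·r0 → [0,-6,0,-1]
  r2 -= -2·r1 → [0,0,3,1]
  r3 -= -3·r1 → [0,0,6,-1]
  r3 -= 2·r2 → [0,0,0,-3]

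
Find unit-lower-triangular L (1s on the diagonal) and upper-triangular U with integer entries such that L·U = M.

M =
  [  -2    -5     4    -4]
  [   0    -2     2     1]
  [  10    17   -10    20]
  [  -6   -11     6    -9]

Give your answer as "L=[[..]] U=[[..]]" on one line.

  r1 -= 0·r0 → [0,-2,2,1]
  r2 -= -5·r0 → [0,-8,10,0]
  r3 -= 3·r0 → [0,4,-6,3]
  r2 -= 4·r1 → [0,0,2,-4]
  r3 -= -2·r1 → [0,0,-2,5]
  r3 -= -1·r2 → [0,0,0,1]

L=[[1,0,0,0],[0,1,0,0],[-5,4,1,0],[3,-2,-1,1]] U=[[-2,-5,4,-4],[0,-2,2,1],[0,0,2,-4],[0,0,0,1]]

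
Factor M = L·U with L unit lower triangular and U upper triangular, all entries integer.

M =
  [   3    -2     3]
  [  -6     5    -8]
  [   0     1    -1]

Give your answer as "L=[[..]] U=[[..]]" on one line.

L=[[1,0,0],[-2,1,0],[0,1,1]] U=[[3,-2,3],[0,1,-2],[0,0,1]]

  R1 -= -2·R0 → [0,1,-2]
  R2 -= 0·R0 → [0,1,-1]
  R2 -= 1·R1 → [0,0,1]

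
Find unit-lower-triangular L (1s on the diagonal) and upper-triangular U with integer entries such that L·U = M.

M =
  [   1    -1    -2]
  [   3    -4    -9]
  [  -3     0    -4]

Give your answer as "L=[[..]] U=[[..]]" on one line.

L=[[1,0,0],[3,1,0],[-3,3,1]] U=[[1,-1,-2],[0,-1,-3],[0,0,-1]]

  row1 -= 3·row0 → [0,-1,-3]
  row2 -= -3·row0 → [0,-3,-10]
  row2 -= 3·row1 → [0,0,-1]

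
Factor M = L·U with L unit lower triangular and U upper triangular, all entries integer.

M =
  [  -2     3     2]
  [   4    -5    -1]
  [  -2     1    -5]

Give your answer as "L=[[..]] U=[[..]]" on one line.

L=[[1,0,0],[-2,1,0],[1,-2,1]] U=[[-2,3,2],[0,1,3],[0,0,-1]]

  r1 -= -2·r0 → [0,1,3]
  r2 -= 1·r0 → [0,-2,-7]
  r2 -= -2·r1 → [0,0,-1]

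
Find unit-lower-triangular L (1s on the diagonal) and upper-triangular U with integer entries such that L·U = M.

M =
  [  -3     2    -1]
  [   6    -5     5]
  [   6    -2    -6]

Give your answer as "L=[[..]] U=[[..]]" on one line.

L=[[1,0,0],[-2,1,0],[-2,-2,1]] U=[[-3,2,-1],[0,-1,3],[0,0,-2]]

  row1 -= -2·row0 → [0,-1,3]
  row2 -= -2·row0 → [0,2,-8]
  row2 -= -2·row1 → [0,0,-2]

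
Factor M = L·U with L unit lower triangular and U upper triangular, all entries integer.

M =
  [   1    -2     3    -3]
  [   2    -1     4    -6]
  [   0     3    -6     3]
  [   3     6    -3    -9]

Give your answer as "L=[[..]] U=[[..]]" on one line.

L=[[1,0,0,0],[2,1,0,0],[0,1,1,0],[3,4,1,1]] U=[[1,-2,3,-3],[0,3,-2,0],[0,0,-4,3],[0,0,0,-3]]

  R1 -= 2·R0 → [0,3,-2,0]
  R2 -= 0·R0 → [0,3,-6,3]
  R3 -= 3·R0 → [0,12,-12,0]
  R2 -= 1·R1 → [0,0,-4,3]
  R3 -= 4·R1 → [0,0,-4,0]
  R3 -= 1·R2 → [0,0,0,-3]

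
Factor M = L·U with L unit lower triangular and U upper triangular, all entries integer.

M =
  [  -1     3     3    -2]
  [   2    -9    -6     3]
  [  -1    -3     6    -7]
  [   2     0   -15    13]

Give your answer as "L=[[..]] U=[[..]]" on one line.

  R1 -= -2·R0 → [0,-3,0,-1]
  R2 -= 1·R0 → [0,-6,3,-5]
  R3 -= -2·R0 → [0,6,-9,9]
  R2 -= 2·R1 → [0,0,3,-3]
  R3 -= -2·R1 → [0,0,-9,7]
  R3 -= -3·R2 → [0,0,0,-2]

L=[[1,0,0,0],[-2,1,0,0],[1,2,1,0],[-2,-2,-3,1]] U=[[-1,3,3,-2],[0,-3,0,-1],[0,0,3,-3],[0,0,0,-2]]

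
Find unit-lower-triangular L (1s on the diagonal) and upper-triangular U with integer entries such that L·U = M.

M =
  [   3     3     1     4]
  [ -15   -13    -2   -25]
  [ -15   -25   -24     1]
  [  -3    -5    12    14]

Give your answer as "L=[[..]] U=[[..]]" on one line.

L=[[1,0,0,0],[-5,1,0,0],[-5,-5,1,0],[-1,-1,-4,1]] U=[[3,3,1,4],[0,2,3,-5],[0,0,-4,-4],[0,0,0,-3]]

  row1 -= -5·row0 → [0,2,3,-5]
  row2 -= -5·row0 → [0,-10,-19,21]
  row3 -= -1·row0 → [0,-2,13,18]
  row2 -= -5·row1 → [0,0,-4,-4]
  row3 -= -1·row1 → [0,0,16,13]
  row3 -= -4·row2 → [0,0,0,-3]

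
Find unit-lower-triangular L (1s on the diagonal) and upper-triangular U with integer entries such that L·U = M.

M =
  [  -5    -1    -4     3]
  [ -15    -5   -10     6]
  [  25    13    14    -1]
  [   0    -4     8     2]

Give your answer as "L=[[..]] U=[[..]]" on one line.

L=[[1,0,0,0],[3,1,0,0],[-5,-4,1,0],[0,2,2,1]] U=[[-5,-1,-4,3],[0,-2,2,-3],[0,0,2,2],[0,0,0,4]]

  row1 -= 3·row0 → [0,-2,2,-3]
  row2 -= -5·row0 → [0,8,-6,14]
  row3 -= 0·row0 → [0,-4,8,2]
  row2 -= -4·row1 → [0,0,2,2]
  row3 -= 2·row1 → [0,0,4,8]
  row3 -= 2·row2 → [0,0,0,4]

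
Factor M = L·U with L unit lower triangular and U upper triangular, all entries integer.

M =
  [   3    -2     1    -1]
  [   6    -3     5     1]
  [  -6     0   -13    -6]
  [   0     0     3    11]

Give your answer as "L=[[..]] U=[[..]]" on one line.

L=[[1,0,0,0],[2,1,0,0],[-2,-4,1,0],[0,0,3,1]] U=[[3,-2,1,-1],[0,1,3,3],[0,0,1,4],[0,0,0,-1]]

  r1 -= 2·r0 → [0,1,3,3]
  r2 -= -2·r0 → [0,-4,-11,-8]
  r3 -= 0·r0 → [0,0,3,11]
  r2 -= -4·r1 → [0,0,1,4]
  r3 -= 0·r1 → [0,0,3,11]
  r3 -= 3·r2 → [0,0,0,-1]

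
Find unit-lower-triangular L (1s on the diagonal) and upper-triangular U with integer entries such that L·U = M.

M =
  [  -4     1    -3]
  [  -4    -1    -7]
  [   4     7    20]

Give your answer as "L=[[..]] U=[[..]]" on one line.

  r1 -= 1·r0 → [0,-2,-4]
  r2 -= -1·r0 → [0,8,17]
  r2 -= -4·r1 → [0,0,1]

L=[[1,0,0],[1,1,0],[-1,-4,1]] U=[[-4,1,-3],[0,-2,-4],[0,0,1]]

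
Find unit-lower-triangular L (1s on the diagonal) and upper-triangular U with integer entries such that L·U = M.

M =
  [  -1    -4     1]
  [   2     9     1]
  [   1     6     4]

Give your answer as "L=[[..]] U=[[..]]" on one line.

  row1 -= -2·row0 → [0,1,3]
  row2 -= -1·row0 → [0,2,5]
  row2 -= 2·row1 → [0,0,-1]

L=[[1,0,0],[-2,1,0],[-1,2,1]] U=[[-1,-4,1],[0,1,3],[0,0,-1]]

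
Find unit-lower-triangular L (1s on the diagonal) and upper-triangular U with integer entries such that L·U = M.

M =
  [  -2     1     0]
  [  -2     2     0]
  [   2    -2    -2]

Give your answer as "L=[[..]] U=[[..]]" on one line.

L=[[1,0,0],[1,1,0],[-1,-1,1]] U=[[-2,1,0],[0,1,0],[0,0,-2]]

  row1 -= 1·row0 → [0,1,0]
  row2 -= -1·row0 → [0,-1,-2]
  row2 -= -1·row1 → [0,0,-2]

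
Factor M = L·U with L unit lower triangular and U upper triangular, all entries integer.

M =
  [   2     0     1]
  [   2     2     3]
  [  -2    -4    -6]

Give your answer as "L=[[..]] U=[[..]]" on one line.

  row1 -= 1·row0 → [0,2,2]
  row2 -= -1·row0 → [0,-4,-5]
  row2 -= -2·row1 → [0,0,-1]

L=[[1,0,0],[1,1,0],[-1,-2,1]] U=[[2,0,1],[0,2,2],[0,0,-1]]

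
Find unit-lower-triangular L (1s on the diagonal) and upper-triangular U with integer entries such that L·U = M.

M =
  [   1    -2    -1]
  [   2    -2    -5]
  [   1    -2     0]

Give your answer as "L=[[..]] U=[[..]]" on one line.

  R1 -= 2·R0 → [0,2,-3]
  R2 -= 1·R0 → [0,0,1]
  R2 -= 0·R1 → [0,0,1]

L=[[1,0,0],[2,1,0],[1,0,1]] U=[[1,-2,-1],[0,2,-3],[0,0,1]]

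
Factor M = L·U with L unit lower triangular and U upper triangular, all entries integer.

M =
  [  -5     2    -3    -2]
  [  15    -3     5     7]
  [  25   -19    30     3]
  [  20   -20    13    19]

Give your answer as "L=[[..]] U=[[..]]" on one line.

L=[[1,0,0,0],[-3,1,0,0],[-5,-3,1,0],[-4,-4,-5,1]] U=[[-5,2,-3,-2],[0,3,-4,1],[0,0,3,-4],[0,0,0,-5]]

  row1 -= -3·row0 → [0,3,-4,1]
  row2 -= -5·row0 → [0,-9,15,-7]
  row3 -= -4·row0 → [0,-12,1,11]
  row2 -= -3·row1 → [0,0,3,-4]
  row3 -= -4·row1 → [0,0,-15,15]
  row3 -= -5·row2 → [0,0,0,-5]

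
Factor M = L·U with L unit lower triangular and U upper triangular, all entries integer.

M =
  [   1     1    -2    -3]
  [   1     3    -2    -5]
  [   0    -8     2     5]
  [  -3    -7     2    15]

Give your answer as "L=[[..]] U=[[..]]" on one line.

  r1 -= 1·r0 → [0,2,0,-2]
  r2 -= 0·r0 → [0,-8,2,5]
  r3 -= -3·r0 → [0,-4,-4,6]
  r2 -= -4·r1 → [0,0,2,-3]
  r3 -= -2·r1 → [0,0,-4,2]
  r3 -= -2·r2 → [0,0,0,-4]

L=[[1,0,0,0],[1,1,0,0],[0,-4,1,0],[-3,-2,-2,1]] U=[[1,1,-2,-3],[0,2,0,-2],[0,0,2,-3],[0,0,0,-4]]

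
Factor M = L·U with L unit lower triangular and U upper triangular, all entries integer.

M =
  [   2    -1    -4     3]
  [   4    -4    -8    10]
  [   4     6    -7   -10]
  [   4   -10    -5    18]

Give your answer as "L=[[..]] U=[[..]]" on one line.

L=[[1,0,0,0],[2,1,0,0],[2,-4,1,0],[2,4,3,1]] U=[[2,-1,-4,3],[0,-2,0,4],[0,0,1,0],[0,0,0,-4]]

  R1 -= 2·R0 → [0,-2,0,4]
  R2 -= 2·R0 → [0,8,1,-16]
  R3 -= 2·R0 → [0,-8,3,12]
  R2 -= -4·R1 → [0,0,1,0]
  R3 -= 4·R1 → [0,0,3,-4]
  R3 -= 3·R2 → [0,0,0,-4]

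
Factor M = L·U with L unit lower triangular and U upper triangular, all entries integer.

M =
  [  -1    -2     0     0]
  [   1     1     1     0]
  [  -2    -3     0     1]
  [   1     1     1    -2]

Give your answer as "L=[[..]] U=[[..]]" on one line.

L=[[1,0,0,0],[-1,1,0,0],[2,-1,1,0],[-1,1,0,1]] U=[[-1,-2,0,0],[0,-1,1,0],[0,0,1,1],[0,0,0,-2]]

  r1 -= -1·r0 → [0,-1,1,0]
  r2 -= 2·r0 → [0,1,0,1]
  r3 -= -1·r0 → [0,-1,1,-2]
  r2 -= -1·r1 → [0,0,1,1]
  r3 -= 1·r1 → [0,0,0,-2]
  r3 -= 0·r2 → [0,0,0,-2]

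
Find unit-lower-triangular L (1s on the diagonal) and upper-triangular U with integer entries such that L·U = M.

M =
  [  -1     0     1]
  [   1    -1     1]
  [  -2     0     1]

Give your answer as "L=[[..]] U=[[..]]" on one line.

L=[[1,0,0],[-1,1,0],[2,0,1]] U=[[-1,0,1],[0,-1,2],[0,0,-1]]

  r1 -= -1·r0 → [0,-1,2]
  r2 -= 2·r0 → [0,0,-1]
  r2 -= 0·r1 → [0,0,-1]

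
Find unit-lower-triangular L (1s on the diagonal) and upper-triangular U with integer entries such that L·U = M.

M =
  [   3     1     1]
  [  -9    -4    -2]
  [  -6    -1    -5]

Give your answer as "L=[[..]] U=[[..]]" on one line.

  row1 -= -3·row0 → [0,-1,1]
  row2 -= -2·row0 → [0,1,-3]
  row2 -= -1·row1 → [0,0,-2]

L=[[1,0,0],[-3,1,0],[-2,-1,1]] U=[[3,1,1],[0,-1,1],[0,0,-2]]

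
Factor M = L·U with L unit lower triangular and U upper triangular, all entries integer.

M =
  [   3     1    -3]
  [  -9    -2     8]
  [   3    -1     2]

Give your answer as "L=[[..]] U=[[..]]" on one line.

  row1 -= -3·row0 → [0,1,-1]
  row2 -= 1·row0 → [0,-2,5]
  row2 -= -2·row1 → [0,0,3]

L=[[1,0,0],[-3,1,0],[1,-2,1]] U=[[3,1,-3],[0,1,-1],[0,0,3]]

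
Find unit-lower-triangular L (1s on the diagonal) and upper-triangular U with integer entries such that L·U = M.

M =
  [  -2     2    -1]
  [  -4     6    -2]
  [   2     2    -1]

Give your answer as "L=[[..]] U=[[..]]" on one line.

  r1 -= 2·r0 → [0,2,0]
  r2 -= -1·r0 → [0,4,-2]
  r2 -= 2·r1 → [0,0,-2]

L=[[1,0,0],[2,1,0],[-1,2,1]] U=[[-2,2,-1],[0,2,0],[0,0,-2]]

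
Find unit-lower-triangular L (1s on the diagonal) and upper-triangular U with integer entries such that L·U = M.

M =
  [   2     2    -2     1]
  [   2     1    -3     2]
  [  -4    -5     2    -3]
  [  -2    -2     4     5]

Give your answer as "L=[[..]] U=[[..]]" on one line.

  r1 -= 1·r0 → [0,-1,-1,1]
  r2 -= -2·r0 → [0,-1,-2,-1]
  r3 -= -1·r0 → [0,0,2,6]
  r2 -= 1·r1 → [0,0,-1,-2]
  r3 -= 0·r1 → [0,0,2,6]
  r3 -= -2·r2 → [0,0,0,2]

L=[[1,0,0,0],[1,1,0,0],[-2,1,1,0],[-1,0,-2,1]] U=[[2,2,-2,1],[0,-1,-1,1],[0,0,-1,-2],[0,0,0,2]]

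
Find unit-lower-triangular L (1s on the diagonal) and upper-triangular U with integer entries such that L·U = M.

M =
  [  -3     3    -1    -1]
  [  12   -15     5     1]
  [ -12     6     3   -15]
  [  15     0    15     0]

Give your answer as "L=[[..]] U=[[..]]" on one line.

L=[[1,0,0,0],[-4,1,0,0],[4,2,1,0],[-5,-5,3,1]] U=[[-3,3,-1,-1],[0,-3,1,-3],[0,0,5,-5],[0,0,0,-5]]

  R1 -= -4·R0 → [0,-3,1,-3]
  R2 -= 4·R0 → [0,-6,7,-11]
  R3 -= -5·R0 → [0,15,10,-5]
  R2 -= 2·R1 → [0,0,5,-5]
  R3 -= -5·R1 → [0,0,15,-20]
  R3 -= 3·R2 → [0,0,0,-5]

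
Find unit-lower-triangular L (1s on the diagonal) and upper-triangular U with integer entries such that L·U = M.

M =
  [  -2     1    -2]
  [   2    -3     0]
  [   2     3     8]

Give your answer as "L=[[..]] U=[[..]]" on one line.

  row1 -= -1·row0 → [0,-2,-2]
  row2 -= -1·row0 → [0,4,6]
  row2 -= -2·row1 → [0,0,2]

L=[[1,0,0],[-1,1,0],[-1,-2,1]] U=[[-2,1,-2],[0,-2,-2],[0,0,2]]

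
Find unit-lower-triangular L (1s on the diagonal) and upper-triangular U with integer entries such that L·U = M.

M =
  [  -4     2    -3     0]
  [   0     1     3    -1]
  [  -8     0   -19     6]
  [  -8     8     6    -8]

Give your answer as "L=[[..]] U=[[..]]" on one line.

L=[[1,0,0,0],[0,1,0,0],[2,-4,1,0],[2,4,0,1]] U=[[-4,2,-3,0],[0,1,3,-1],[0,0,-1,2],[0,0,0,-4]]

  r1 -= 0·r0 → [0,1,3,-1]
  r2 -= 2·r0 → [0,-4,-13,6]
  r3 -= 2·r0 → [0,4,12,-8]
  r2 -= -4·r1 → [0,0,-1,2]
  r3 -= 4·r1 → [0,0,0,-4]
  r3 -= 0·r2 → [0,0,0,-4]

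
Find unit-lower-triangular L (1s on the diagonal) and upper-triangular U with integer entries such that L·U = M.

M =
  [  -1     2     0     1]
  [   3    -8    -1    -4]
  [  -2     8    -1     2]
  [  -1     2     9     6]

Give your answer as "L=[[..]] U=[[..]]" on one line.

  R1 -= -3·R0 → [0,-2,-1,-1]
  R2 -= 2·R0 → [0,4,-1,0]
  R3 -= 1·R0 → [0,0,9,5]
  R2 -= -2·R1 → [0,0,-3,-2]
  R3 -= 0·R1 → [0,0,9,5]
  R3 -= -3·R2 → [0,0,0,-1]

L=[[1,0,0,0],[-3,1,0,0],[2,-2,1,0],[1,0,-3,1]] U=[[-1,2,0,1],[0,-2,-1,-1],[0,0,-3,-2],[0,0,0,-1]]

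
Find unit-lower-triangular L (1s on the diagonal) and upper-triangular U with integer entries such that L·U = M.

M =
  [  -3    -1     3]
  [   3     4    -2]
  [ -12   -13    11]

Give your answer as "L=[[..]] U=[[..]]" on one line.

L=[[1,0,0],[-1,1,0],[4,-3,1]] U=[[-3,-1,3],[0,3,1],[0,0,2]]

  row1 -= -1·row0 → [0,3,1]
  row2 -= 4·row0 → [0,-9,-1]
  row2 -= -3·row1 → [0,0,2]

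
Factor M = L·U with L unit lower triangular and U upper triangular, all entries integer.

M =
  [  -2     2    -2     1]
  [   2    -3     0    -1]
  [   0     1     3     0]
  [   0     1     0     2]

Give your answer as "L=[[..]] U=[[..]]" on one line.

L=[[1,0,0,0],[-1,1,0,0],[0,-1,1,0],[0,-1,-2,1]] U=[[-2,2,-2,1],[0,-1,-2,0],[0,0,1,0],[0,0,0,2]]

  row1 -= -1·row0 → [0,-1,-2,0]
  row2 -= 0·row0 → [0,1,3,0]
  row3 -= 0·row0 → [0,1,0,2]
  row2 -= -1·row1 → [0,0,1,0]
  row3 -= -1·row1 → [0,0,-2,2]
  row3 -= -2·row2 → [0,0,0,2]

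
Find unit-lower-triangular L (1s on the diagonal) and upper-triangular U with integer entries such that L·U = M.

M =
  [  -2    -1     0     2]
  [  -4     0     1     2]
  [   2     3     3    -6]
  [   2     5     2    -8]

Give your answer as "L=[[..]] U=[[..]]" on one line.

  r1 -= 2·r0 → [0,2,1,-2]
  r2 -= -1·r0 → [0,2,3,-4]
  r3 -= -1·r0 → [0,4,2,-6]
  r2 -= 1·r1 → [0,0,2,-2]
  r3 -= 2·r1 → [0,0,0,-2]
  r3 -= 0·r2 → [0,0,0,-2]

L=[[1,0,0,0],[2,1,0,0],[-1,1,1,0],[-1,2,0,1]] U=[[-2,-1,0,2],[0,2,1,-2],[0,0,2,-2],[0,0,0,-2]]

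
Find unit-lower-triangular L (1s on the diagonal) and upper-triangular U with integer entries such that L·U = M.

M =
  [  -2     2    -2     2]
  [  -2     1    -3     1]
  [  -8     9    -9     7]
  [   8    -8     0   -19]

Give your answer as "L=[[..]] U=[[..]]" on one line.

  r1 -= 1·r0 → [0,-1,-1,-1]
  r2 -= 4·r0 → [0,1,-1,-1]
  r3 -= -4·r0 → [0,0,-8,-11]
  r2 -= -1·r1 → [0,0,-2,-2]
  r3 -= 0·r1 → [0,0,-8,-11]
  r3 -= 4·r2 → [0,0,0,-3]

L=[[1,0,0,0],[1,1,0,0],[4,-1,1,0],[-4,0,4,1]] U=[[-2,2,-2,2],[0,-1,-1,-1],[0,0,-2,-2],[0,0,0,-3]]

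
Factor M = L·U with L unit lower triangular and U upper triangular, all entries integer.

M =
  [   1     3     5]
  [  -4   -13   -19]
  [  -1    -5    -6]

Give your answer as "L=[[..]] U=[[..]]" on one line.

L=[[1,0,0],[-4,1,0],[-1,2,1]] U=[[1,3,5],[0,-1,1],[0,0,-3]]

  r1 -= -4·r0 → [0,-1,1]
  r2 -= -1·r0 → [0,-2,-1]
  r2 -= 2·r1 → [0,0,-3]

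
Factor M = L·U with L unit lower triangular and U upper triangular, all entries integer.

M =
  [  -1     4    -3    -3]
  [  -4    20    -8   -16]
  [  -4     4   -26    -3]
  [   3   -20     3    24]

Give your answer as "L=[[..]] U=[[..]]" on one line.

  r1 -= 4·r0 → [0,4,4,-4]
  r2 -= 4·r0 → [0,-12,-14,9]
  r3 -= -3·r0 → [0,-8,-6,15]
  r2 -= -3·r1 → [0,0,-2,-3]
  r3 -= -2·r1 → [0,0,2,7]
  r3 -= -1·r2 → [0,0,0,4]

L=[[1,0,0,0],[4,1,0,0],[4,-3,1,0],[-3,-2,-1,1]] U=[[-1,4,-3,-3],[0,4,4,-4],[0,0,-2,-3],[0,0,0,4]]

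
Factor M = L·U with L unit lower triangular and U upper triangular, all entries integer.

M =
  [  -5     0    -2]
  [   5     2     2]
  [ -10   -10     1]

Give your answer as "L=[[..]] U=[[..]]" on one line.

  row1 -= -1·row0 → [0,2,0]
  row2 -= 2·row0 → [0,-10,5]
  row2 -= -5·row1 → [0,0,5]

L=[[1,0,0],[-1,1,0],[2,-5,1]] U=[[-5,0,-2],[0,2,0],[0,0,5]]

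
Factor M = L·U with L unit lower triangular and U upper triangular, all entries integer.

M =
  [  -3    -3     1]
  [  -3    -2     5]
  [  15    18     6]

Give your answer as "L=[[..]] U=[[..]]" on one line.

L=[[1,0,0],[1,1,0],[-5,3,1]] U=[[-3,-3,1],[0,1,4],[0,0,-1]]

  row1 -= 1·row0 → [0,1,4]
  row2 -= -5·row0 → [0,3,11]
  row2 -= 3·row1 → [0,0,-1]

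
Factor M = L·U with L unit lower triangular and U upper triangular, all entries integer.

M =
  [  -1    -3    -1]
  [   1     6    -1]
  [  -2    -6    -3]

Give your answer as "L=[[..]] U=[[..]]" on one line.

  R1 -= -1·R0 → [0,3,-2]
  R2 -= 2·R0 → [0,0,-1]
  R2 -= 0·R1 → [0,0,-1]

L=[[1,0,0],[-1,1,0],[2,0,1]] U=[[-1,-3,-1],[0,3,-2],[0,0,-1]]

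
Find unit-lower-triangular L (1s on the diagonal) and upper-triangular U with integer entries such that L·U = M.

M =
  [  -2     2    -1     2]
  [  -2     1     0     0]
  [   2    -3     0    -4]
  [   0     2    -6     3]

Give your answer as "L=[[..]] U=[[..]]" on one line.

L=[[1,0,0,0],[1,1,0,0],[-1,1,1,0],[0,-2,2,1]] U=[[-2,2,-1,2],[0,-1,1,-2],[0,0,-2,0],[0,0,0,-1]]

  row1 -= 1·row0 → [0,-1,1,-2]
  row2 -= -1·row0 → [0,-1,-1,-2]
  row3 -= 0·row0 → [0,2,-6,3]
  row2 -= 1·row1 → [0,0,-2,0]
  row3 -= -2·row1 → [0,0,-4,-1]
  row3 -= 2·row2 → [0,0,0,-1]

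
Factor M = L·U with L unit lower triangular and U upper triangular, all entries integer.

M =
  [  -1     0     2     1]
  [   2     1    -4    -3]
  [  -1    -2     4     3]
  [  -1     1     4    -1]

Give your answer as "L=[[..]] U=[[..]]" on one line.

  R1 -= -2·R0 → [0,1,0,-1]
  R2 -= 1·R0 → [0,-2,2,2]
  R3 -= 1·R0 → [0,1,2,-2]
  R2 -= -2·R1 → [0,0,2,0]
  R3 -= 1·R1 → [0,0,2,-1]
  R3 -= 1·R2 → [0,0,0,-1]

L=[[1,0,0,0],[-2,1,0,0],[1,-2,1,0],[1,1,1,1]] U=[[-1,0,2,1],[0,1,0,-1],[0,0,2,0],[0,0,0,-1]]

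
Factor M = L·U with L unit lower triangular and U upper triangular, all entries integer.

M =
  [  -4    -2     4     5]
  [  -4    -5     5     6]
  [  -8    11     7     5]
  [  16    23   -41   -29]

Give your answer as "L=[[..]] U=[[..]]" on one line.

  r1 -= 1·r0 → [0,-3,1,1]
  r2 -= 2·r0 → [0,15,-1,-5]
  r3 -= -4·r0 → [0,15,-25,-9]
  r2 -= -5·r1 → [0,0,4,0]
  r3 -= -5·r1 → [0,0,-20,-4]
  r3 -= -5·r2 → [0,0,0,-4]

L=[[1,0,0,0],[1,1,0,0],[2,-5,1,0],[-4,-5,-5,1]] U=[[-4,-2,4,5],[0,-3,1,1],[0,0,4,0],[0,0,0,-4]]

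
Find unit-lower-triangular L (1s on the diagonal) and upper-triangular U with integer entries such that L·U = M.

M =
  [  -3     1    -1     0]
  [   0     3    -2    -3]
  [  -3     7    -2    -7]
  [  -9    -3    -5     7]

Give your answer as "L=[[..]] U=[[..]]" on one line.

  R1 -= 0·R0 → [0,3,-2,-3]
  R2 -= 1·R0 → [0,6,-1,-7]
  R3 -= 3·R0 → [0,-6,-2,7]
  R2 -= 2·R1 → [0,0,3,-1]
  R3 -= -2·R1 → [0,0,-6,1]
  R3 -= -2·R2 → [0,0,0,-1]

L=[[1,0,0,0],[0,1,0,0],[1,2,1,0],[3,-2,-2,1]] U=[[-3,1,-1,0],[0,3,-2,-3],[0,0,3,-1],[0,0,0,-1]]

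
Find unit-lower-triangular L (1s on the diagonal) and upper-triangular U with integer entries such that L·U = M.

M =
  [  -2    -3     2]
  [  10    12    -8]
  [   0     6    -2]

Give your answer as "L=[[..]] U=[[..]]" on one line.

L=[[1,0,0],[-5,1,0],[0,-2,1]] U=[[-2,-3,2],[0,-3,2],[0,0,2]]

  R1 -= -5·R0 → [0,-3,2]
  R2 -= 0·R0 → [0,6,-2]
  R2 -= -2·R1 → [0,0,2]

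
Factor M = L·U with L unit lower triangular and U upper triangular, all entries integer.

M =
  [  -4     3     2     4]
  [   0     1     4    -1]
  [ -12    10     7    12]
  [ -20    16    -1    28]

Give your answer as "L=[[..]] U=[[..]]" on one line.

L=[[1,0,0,0],[0,1,0,0],[3,1,1,0],[5,1,5,1]] U=[[-4,3,2,4],[0,1,4,-1],[0,0,-3,1],[0,0,0,4]]

  R1 -= 0·R0 → [0,1,4,-1]
  R2 -= 3·R0 → [0,1,1,0]
  R3 -= 5·R0 → [0,1,-11,8]
  R2 -= 1·R1 → [0,0,-3,1]
  R3 -= 1·R1 → [0,0,-15,9]
  R3 -= 5·R2 → [0,0,0,4]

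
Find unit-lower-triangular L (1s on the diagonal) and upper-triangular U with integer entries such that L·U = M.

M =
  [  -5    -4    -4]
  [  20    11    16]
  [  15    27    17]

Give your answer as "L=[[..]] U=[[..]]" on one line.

  R1 -= -4·R0 → [0,-5,0]
  R2 -= -3·R0 → [0,15,5]
  R2 -= -3·R1 → [0,0,5]

L=[[1,0,0],[-4,1,0],[-3,-3,1]] U=[[-5,-4,-4],[0,-5,0],[0,0,5]]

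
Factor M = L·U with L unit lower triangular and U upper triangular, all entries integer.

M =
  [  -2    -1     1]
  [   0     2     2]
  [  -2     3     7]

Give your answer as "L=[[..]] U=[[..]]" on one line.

L=[[1,0,0],[0,1,0],[1,2,1]] U=[[-2,-1,1],[0,2,2],[0,0,2]]

  row1 -= 0·row0 → [0,2,2]
  row2 -= 1·row0 → [0,4,6]
  row2 -= 2·row1 → [0,0,2]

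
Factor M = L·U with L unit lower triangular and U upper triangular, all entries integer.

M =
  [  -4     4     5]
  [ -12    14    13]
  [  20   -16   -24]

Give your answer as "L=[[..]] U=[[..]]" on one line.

L=[[1,0,0],[3,1,0],[-5,2,1]] U=[[-4,4,5],[0,2,-2],[0,0,5]]

  r1 -= 3·r0 → [0,2,-2]
  r2 -= -5·r0 → [0,4,1]
  r2 -= 2·r1 → [0,0,5]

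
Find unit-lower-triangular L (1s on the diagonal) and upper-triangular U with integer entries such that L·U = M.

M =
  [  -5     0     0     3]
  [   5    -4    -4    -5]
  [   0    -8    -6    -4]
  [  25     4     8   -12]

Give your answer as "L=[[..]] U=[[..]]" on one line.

  row1 -= -1·row0 → [0,-4,-4,-2]
  row2 -= 0·row0 → [0,-8,-6,-4]
  row3 -= -5·row0 → [0,4,8,3]
  row2 -= 2·row1 → [0,0,2,0]
  row3 -= -1·row1 → [0,0,4,1]
  row3 -= 2·row2 → [0,0,0,1]

L=[[1,0,0,0],[-1,1,0,0],[0,2,1,0],[-5,-1,2,1]] U=[[-5,0,0,3],[0,-4,-4,-2],[0,0,2,0],[0,0,0,1]]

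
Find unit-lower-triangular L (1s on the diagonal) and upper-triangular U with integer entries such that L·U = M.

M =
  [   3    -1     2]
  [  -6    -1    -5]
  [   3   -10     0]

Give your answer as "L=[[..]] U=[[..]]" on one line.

  R1 -= -2·R0 → [0,-3,-1]
  R2 -= 1·R0 → [0,-9,-2]
  R2 -= 3·R1 → [0,0,1]

L=[[1,0,0],[-2,1,0],[1,3,1]] U=[[3,-1,2],[0,-3,-1],[0,0,1]]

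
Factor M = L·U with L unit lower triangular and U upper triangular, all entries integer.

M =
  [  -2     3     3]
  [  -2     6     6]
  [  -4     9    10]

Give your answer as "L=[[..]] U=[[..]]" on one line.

L=[[1,0,0],[1,1,0],[2,1,1]] U=[[-2,3,3],[0,3,3],[0,0,1]]

  row1 -= 1·row0 → [0,3,3]
  row2 -= 2·row0 → [0,3,4]
  row2 -= 1·row1 → [0,0,1]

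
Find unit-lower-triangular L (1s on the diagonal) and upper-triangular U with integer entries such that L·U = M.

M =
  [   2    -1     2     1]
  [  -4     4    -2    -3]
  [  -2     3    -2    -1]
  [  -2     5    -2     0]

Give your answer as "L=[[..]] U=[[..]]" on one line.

L=[[1,0,0,0],[-2,1,0,0],[-1,1,1,0],[-1,2,2,1]] U=[[2,-1,2,1],[0,2,2,-1],[0,0,-2,1],[0,0,0,1]]

  row1 -= -2·row0 → [0,2,2,-1]
  row2 -= -1·row0 → [0,2,0,0]
  row3 -= -1·row0 → [0,4,0,1]
  row2 -= 1·row1 → [0,0,-2,1]
  row3 -= 2·row1 → [0,0,-4,3]
  row3 -= 2·row2 → [0,0,0,1]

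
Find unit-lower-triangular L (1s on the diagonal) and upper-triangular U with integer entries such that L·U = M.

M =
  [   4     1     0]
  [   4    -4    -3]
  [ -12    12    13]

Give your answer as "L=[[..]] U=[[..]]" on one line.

L=[[1,0,0],[1,1,0],[-3,-3,1]] U=[[4,1,0],[0,-5,-3],[0,0,4]]

  row1 -= 1·row0 → [0,-5,-3]
  row2 -= -3·row0 → [0,15,13]
  row2 -= -3·row1 → [0,0,4]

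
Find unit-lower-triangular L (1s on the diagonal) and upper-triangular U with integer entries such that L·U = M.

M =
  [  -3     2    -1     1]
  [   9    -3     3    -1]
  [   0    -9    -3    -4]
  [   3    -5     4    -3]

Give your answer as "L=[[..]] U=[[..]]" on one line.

L=[[1,0,0,0],[-3,1,0,0],[0,-3,1,0],[-1,-1,-1,1]] U=[[-3,2,-1,1],[0,3,0,2],[0,0,-3,2],[0,0,0,2]]

  R1 -= -3·R0 → [0,3,0,2]
  R2 -= 0·R0 → [0,-9,-3,-4]
  R3 -= -1·R0 → [0,-3,3,-2]
  R2 -= -3·R1 → [0,0,-3,2]
  R3 -= -1·R1 → [0,0,3,0]
  R3 -= -1·R2 → [0,0,0,2]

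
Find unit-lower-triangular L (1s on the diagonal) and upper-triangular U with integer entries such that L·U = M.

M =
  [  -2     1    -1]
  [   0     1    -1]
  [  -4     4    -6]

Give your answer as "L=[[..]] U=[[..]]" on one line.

L=[[1,0,0],[0,1,0],[2,2,1]] U=[[-2,1,-1],[0,1,-1],[0,0,-2]]

  row1 -= 0·row0 → [0,1,-1]
  row2 -= 2·row0 → [0,2,-4]
  row2 -= 2·row1 → [0,0,-2]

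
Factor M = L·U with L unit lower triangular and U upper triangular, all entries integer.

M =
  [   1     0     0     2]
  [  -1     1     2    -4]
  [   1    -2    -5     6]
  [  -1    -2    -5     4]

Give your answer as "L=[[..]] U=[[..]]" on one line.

  r1 -= -1·r0 → [0,1,2,-2]
  r2 -= 1·r0 → [0,-2,-5,4]
  r3 -= -1·r0 → [0,-2,-5,6]
  r2 -= -2·r1 → [0,0,-1,0]
  r3 -= -2·r1 → [0,0,-1,2]
  r3 -= 1·r2 → [0,0,0,2]

L=[[1,0,0,0],[-1,1,0,0],[1,-2,1,0],[-1,-2,1,1]] U=[[1,0,0,2],[0,1,2,-2],[0,0,-1,0],[0,0,0,2]]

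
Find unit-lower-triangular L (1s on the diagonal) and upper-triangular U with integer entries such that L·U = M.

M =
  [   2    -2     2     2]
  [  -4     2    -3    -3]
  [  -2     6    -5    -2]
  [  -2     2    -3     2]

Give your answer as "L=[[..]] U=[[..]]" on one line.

L=[[1,0,0,0],[-2,1,0,0],[-1,-2,1,0],[-1,0,1,1]] U=[[2,-2,2,2],[0,-2,1,1],[0,0,-1,2],[0,0,0,2]]

  R1 -= -2·R0 → [0,-2,1,1]
  R2 -= -1·R0 → [0,4,-3,0]
  R3 -= -1·R0 → [0,0,-1,4]
  R2 -= -2·R1 → [0,0,-1,2]
  R3 -= 0·R1 → [0,0,-1,4]
  R3 -= 1·R2 → [0,0,0,2]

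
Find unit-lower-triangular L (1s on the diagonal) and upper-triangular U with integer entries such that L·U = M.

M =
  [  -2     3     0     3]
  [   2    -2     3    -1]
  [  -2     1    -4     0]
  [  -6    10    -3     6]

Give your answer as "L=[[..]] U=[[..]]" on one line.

  R1 -= -1·R0 → [0,1,3,2]
  R2 -= 1·R0 → [0,-2,-4,-3]
  R3 -= 3·R0 → [0,1,-3,-3]
  R2 -= -2·R1 → [0,0,2,1]
  R3 -= 1·R1 → [0,0,-6,-5]
  R3 -= -3·R2 → [0,0,0,-2]

L=[[1,0,0,0],[-1,1,0,0],[1,-2,1,0],[3,1,-3,1]] U=[[-2,3,0,3],[0,1,3,2],[0,0,2,1],[0,0,0,-2]]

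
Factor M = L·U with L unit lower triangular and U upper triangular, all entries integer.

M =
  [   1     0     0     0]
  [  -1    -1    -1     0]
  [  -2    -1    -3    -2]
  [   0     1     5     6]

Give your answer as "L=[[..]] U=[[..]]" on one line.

L=[[1,0,0,0],[-1,1,0,0],[-2,1,1,0],[0,-1,-2,1]] U=[[1,0,0,0],[0,-1,-1,0],[0,0,-2,-2],[0,0,0,2]]

  R1 -= -1·R0 → [0,-1,-1,0]
  R2 -= -2·R0 → [0,-1,-3,-2]
  R3 -= 0·R0 → [0,1,5,6]
  R2 -= 1·R1 → [0,0,-2,-2]
  R3 -= -1·R1 → [0,0,4,6]
  R3 -= -2·R2 → [0,0,0,2]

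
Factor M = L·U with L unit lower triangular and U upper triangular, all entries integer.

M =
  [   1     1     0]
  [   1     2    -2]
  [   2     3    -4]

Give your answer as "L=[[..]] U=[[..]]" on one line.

L=[[1,0,0],[1,1,0],[2,1,1]] U=[[1,1,0],[0,1,-2],[0,0,-2]]

  r1 -= 1·r0 → [0,1,-2]
  r2 -= 2·r0 → [0,1,-4]
  r2 -= 1·r1 → [0,0,-2]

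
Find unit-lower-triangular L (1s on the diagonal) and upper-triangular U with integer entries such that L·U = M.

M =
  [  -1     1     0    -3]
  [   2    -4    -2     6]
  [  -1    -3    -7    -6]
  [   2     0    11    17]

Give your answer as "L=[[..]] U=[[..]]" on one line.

L=[[1,0,0,0],[-2,1,0,0],[1,2,1,0],[-2,-1,-3,1]] U=[[-1,1,0,-3],[0,-2,-2,0],[0,0,-3,-3],[0,0,0,2]]

  R1 -= -2·R0 → [0,-2,-2,0]
  R2 -= 1·R0 → [0,-4,-7,-3]
  R3 -= -2·R0 → [0,2,11,11]
  R2 -= 2·R1 → [0,0,-3,-3]
  R3 -= -1·R1 → [0,0,9,11]
  R3 -= -3·R2 → [0,0,0,2]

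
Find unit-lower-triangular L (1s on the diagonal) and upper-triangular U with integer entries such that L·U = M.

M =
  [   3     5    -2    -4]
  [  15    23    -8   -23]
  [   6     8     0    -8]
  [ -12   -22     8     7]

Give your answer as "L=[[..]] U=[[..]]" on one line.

L=[[1,0,0,0],[5,1,0,0],[2,1,1,0],[-4,1,-1,1]] U=[[3,5,-2,-4],[0,-2,2,-3],[0,0,2,3],[0,0,0,-3]]

  r1 -= 5·r0 → [0,-2,2,-3]
  r2 -= 2·r0 → [0,-2,4,0]
  r3 -= -4·r0 → [0,-2,0,-9]
  r2 -= 1·r1 → [0,0,2,3]
  r3 -= 1·r1 → [0,0,-2,-6]
  r3 -= -1·r2 → [0,0,0,-3]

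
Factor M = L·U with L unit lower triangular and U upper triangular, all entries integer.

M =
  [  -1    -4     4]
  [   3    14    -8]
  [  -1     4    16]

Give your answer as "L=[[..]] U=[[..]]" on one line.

  r1 -= -3·r0 → [0,2,4]
  r2 -= 1·r0 → [0,8,12]
  r2 -= 4·r1 → [0,0,-4]

L=[[1,0,0],[-3,1,0],[1,4,1]] U=[[-1,-4,4],[0,2,4],[0,0,-4]]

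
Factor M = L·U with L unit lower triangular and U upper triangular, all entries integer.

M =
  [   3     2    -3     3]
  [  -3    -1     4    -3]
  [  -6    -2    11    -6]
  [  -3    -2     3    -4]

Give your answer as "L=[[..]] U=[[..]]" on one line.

L=[[1,0,0,0],[-1,1,0,0],[-2,2,1,0],[-1,0,0,1]] U=[[3,2,-3,3],[0,1,1,0],[0,0,3,0],[0,0,0,-1]]

  row1 -= -1·row0 → [0,1,1,0]
  row2 -= -2·row0 → [0,2,5,0]
  row3 -= -1·row0 → [0,0,0,-1]
  row2 -= 2·row1 → [0,0,3,0]
  row3 -= 0·row1 → [0,0,0,-1]
  row3 -= 0·row2 → [0,0,0,-1]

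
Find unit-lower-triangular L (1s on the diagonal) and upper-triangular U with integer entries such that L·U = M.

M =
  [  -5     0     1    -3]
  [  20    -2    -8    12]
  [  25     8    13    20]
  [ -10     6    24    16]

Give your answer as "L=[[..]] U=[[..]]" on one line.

  r1 -= -4·r0 → [0,-2,-4,0]
  r2 -= -5·r0 → [0,8,18,5]
  r3 -= 2·r0 → [0,6,22,22]
  r2 -= -4·r1 → [0,0,2,5]
  r3 -= -3·r1 → [0,0,10,22]
  r3 -= 5·r2 → [0,0,0,-3]

L=[[1,0,0,0],[-4,1,0,0],[-5,-4,1,0],[2,-3,5,1]] U=[[-5,0,1,-3],[0,-2,-4,0],[0,0,2,5],[0,0,0,-3]]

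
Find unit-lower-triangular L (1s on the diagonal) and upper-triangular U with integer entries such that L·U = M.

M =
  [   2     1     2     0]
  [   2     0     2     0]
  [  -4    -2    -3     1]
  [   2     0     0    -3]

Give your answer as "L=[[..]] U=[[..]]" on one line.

L=[[1,0,0,0],[1,1,0,0],[-2,0,1,0],[1,1,-2,1]] U=[[2,1,2,0],[0,-1,0,0],[0,0,1,1],[0,0,0,-1]]

  r1 -= 1·r0 → [0,-1,0,0]
  r2 -= -2·r0 → [0,0,1,1]
  r3 -= 1·r0 → [0,-1,-2,-3]
  r2 -= 0·r1 → [0,0,1,1]
  r3 -= 1·r1 → [0,0,-2,-3]
  r3 -= -2·r2 → [0,0,0,-1]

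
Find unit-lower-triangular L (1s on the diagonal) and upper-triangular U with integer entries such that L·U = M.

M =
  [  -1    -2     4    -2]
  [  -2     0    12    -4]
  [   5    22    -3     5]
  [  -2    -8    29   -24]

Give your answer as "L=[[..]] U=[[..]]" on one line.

  r1 -= 2·r0 → [0,4,4,0]
  r2 -= -5·r0 → [0,12,17,-5]
  r3 -= 2·r0 → [0,-4,21,-20]
  r2 -= 3·r1 → [0,0,5,-5]
  r3 -= -1·r1 → [0,0,25,-20]
  r3 -= 5·r2 → [0,0,0,5]

L=[[1,0,0,0],[2,1,0,0],[-5,3,1,0],[2,-1,5,1]] U=[[-1,-2,4,-2],[0,4,4,0],[0,0,5,-5],[0,0,0,5]]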